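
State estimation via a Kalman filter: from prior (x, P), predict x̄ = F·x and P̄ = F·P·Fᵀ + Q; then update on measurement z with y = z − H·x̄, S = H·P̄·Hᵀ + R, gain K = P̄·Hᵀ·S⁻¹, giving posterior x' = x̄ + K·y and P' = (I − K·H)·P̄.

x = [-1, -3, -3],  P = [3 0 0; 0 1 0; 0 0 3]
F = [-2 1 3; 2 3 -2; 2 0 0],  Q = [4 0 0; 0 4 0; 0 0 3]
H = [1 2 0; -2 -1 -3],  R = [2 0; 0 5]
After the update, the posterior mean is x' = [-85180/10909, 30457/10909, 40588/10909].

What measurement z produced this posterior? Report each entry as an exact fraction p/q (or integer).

x̄ = F·x = [-10, -5, -2]
P̄ = F·P·Fᵀ + Q = [44 -27 -12; -27 37 12; -12 12 15]
S = H·P̄·Hᵀ + R = [86 -63; -63 173]
K = P̄·Hᵀ·S⁻¹ = [-3305/10909 -2780/10909; 6934/10909 1327/10909; -3/10909 -2082/10909]
x' − x̄ = [23910/10909, 85002/10909, 62406/10909] = K·y
y = (KᵀK)⁻¹·Kᵀ·(x' − x̄) = [18, -30]
z = y + H·x̄ = [18, -30] + [-20, 31] = [-2, 1]

z = [-2, 1]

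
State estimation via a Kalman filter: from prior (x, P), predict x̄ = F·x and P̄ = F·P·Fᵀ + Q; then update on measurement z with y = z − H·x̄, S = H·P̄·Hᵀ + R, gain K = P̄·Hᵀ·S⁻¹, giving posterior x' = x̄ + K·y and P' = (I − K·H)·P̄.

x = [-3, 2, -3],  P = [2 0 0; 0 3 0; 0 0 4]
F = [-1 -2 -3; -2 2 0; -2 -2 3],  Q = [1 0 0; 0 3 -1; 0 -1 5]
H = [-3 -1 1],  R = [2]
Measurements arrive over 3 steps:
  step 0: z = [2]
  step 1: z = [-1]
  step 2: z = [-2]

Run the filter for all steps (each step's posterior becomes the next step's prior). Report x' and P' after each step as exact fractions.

step 0: x' = [-63/19, 6098/627, 343/209], P' = [144/19 -172/19 250/19; -172/19 14405/627 -877/209; 250/19 -877/209 7457/209]
step 1: x' = [-50622258/3734579, 104834290/3734579, -50729195/3734579], P' = [172447199/3734579 -329298014/3734579 186187533/3734579; -329298014/3734579 641647501/3734579 -346738333/3734579; 186187533/3734579 -346738333/3734579 213230974/3734579]
step 2: x' = [-145132719647/13856393717, 285380903912/13856393717, -178273521839/13856393717], P' = [1508573807793/27712787434 -1450484333227/13856393717 1621463047939/27712787434; -1450484333227/13856393717 2837126072649/13856393717 -1526258775350/13856393717; 1621463047939/27712787434 -1526258775350/13856393717 1833549406075/27712787434]

step 0: x̄ = F·x = [8, 10, -7]
step 0: P̄ = F·P·Fᵀ + Q = [51 -8 -20; -8 23 -5; -20 -5 61]
step 0: y = z − H·x̄ = [43]
step 0: S = H·P̄·Hᵀ + R = [627]
step 0: K = P̄·Hᵀ·S⁻¹ = [-5/19; -4/627; 42/209]
step 0: x' = x̄ + K·y = [-63/19, 6098/627, 343/209]
step 0: P' = (I − K·H)·P̄ = [144/19 -172/19 250/19; -172/19 14405/627 -877/209; 250/19 -877/209 7457/209]
step 1: x̄ = F·x = [-13204/627, 16354/627, -4951/627]
step 1: P̄ = F·P·Fᵀ + Q = [259562/627 5818/627 -143521/627; 5818/627 123917/627 -104525/627; -143521/627 -104525/627 168266/627]
step 1: y = z − H·x̄ = [-18934/627]
step 1: S = H·P̄·Hᵀ + R = [3734579/627]
step 1: K = P̄·Hᵀ·S⁻¹ = [-928025/3734579; -245896/3734579; 703354/3734579]
step 1: x' = x̄ + K·y = [-50622258/3734579, 104834290/3734579, -50729195/3734579]
step 1: P' = (I − K·H)·P̄ = [172447199/3734579 -329298014/3734579 186187533/3734579; -329298014/3734579 641647501/3734579 -346738333/3734579; 186187533/3734579 -346738333/3734579 213230974/3734579]
step 2: x̄ = F·x = [-6858737/3734579, 310913096/3734579, -260611649/3734579]
step 2: P̄ = F·P·Fᵀ + Q = [300923694/3734579 317263562/3734579 -424819849/3734579; 317263562/3734579 5901966649/3734579 -5078090983/3734579; -424819849/3734579 -5078090983/3734579 4486355949/3734579]
step 2: y = z − H·x̄ = [543479376/3734579]
step 2: S = H·P̄·Hᵀ + R = [27712787434/3734579]
step 2: K = P̄·Hᵀ·S⁻¹ = [-1644854493/27712787434; -5965924159/13856393717; 10838906479/27712787434]
step 2: x' = x̄ + K·y = [-145132719647/13856393717, 285380903912/13856393717, -178273521839/13856393717]
step 2: P' = (I − K·H)·P̄ = [1508573807793/27712787434 -1450484333227/13856393717 1621463047939/27712787434; -1450484333227/13856393717 2837126072649/13856393717 -1526258775350/13856393717; 1621463047939/27712787434 -1526258775350/13856393717 1833549406075/27712787434]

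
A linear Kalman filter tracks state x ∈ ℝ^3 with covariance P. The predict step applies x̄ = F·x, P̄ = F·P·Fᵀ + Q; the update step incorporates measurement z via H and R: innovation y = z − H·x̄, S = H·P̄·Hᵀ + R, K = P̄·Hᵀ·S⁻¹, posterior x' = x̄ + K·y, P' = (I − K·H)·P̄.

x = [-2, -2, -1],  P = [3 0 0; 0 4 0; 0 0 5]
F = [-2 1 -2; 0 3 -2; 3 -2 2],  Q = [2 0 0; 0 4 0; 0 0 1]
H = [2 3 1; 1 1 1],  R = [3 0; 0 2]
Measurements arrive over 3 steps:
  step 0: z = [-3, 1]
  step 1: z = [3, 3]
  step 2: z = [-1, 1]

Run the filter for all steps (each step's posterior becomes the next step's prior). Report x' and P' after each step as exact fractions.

step 0: x' = [3089/1451, -3564/1451, 1207/2902], P' = [15538/1451 -5936/1451 -11720/1451; -5936/1451 3540/1451 2476/1451; -11720/1451 2476/1451 13489/1451]
step 1: x' = [-20650109/17522047, 6203737/17522047, 70711969/17522047], P' = [83920982/17522047 -19517040/17522047 -90021622/17522047; -19517040/17522047 18716484/17522047 -1616868/17522047; -90021622/17522047 -1616868/17522047 151525664/17522047]
step 2: x' = [-247743666681/111073719959, 27996409197/111073719959, 300386909269/111073719959], P' = [468792539074/111073719959 -121251213060/111073719959 -469989626438/111073719959; -121251213060/111073719959 118572078336/111073719959 -14304306276/111073719959; -469989626438/111073719959 -14304306276/111073719959 800743327264/111073719959]

step 0: x̄ = F·x = [4, -4, -4]
step 0: P̄ = F·P·Fᵀ + Q = [38 32 -46; 32 60 -44; -46 -44 64]
step 0: y = z − H·x̄ = [5, 5]
step 0: S = H·P̄·Hᵀ + R = [695 166; 166 48]
step 0: K = P̄·Hᵀ·S⁻¹ = [516/1451 -1059/1451; 408/1451 40/1451; -841/1451 4245/2902]
step 0: x' = x̄ + K·y = [3089/1451, -3564/1451, 1207/2902]
step 0: P' = (I − K·H)·P̄ = [15538/1451 -5936/1451 -11720/1451; -5936/1451 3540/1451 2476/1451; -11720/1451 2476/1451 13489/1451]
step 1: x̄ = F·x = [-10949/1451, -11899/1451, 17602/1451]
step 1: P̄ = F·P·Fᵀ + Q = [42630/1451 33504/1451 -63760/1451; 33504/1451 61908/1451 -33540/1451; -63760/1451 -33540/1451 120193/1451]
step 1: y = z − H·x̄ = [44346/1451, 9599/1451]
step 1: S = H·P̄·Hᵀ + R = [798006/1451 233257/1451; 233257/1451 100041/1451]
step 1: K = P̄·Hᵀ·S⁻¹ = [6423074/17522047 -12808840/17522047; 5166168/17522047 -1208712/17522047; -11122728/17522047 29943587/17522047]
step 1: x' = x̄ + K·y = [-20650109/17522047, 6203737/17522047, 70711969/17522047]
step 1: P' = (I − K·H)·P̄ = [83920982/17522047 -19517040/17522047 -90021622/17522047; -19517040/17522047 18716484/17522047 -1616868/17522047; -90021622/17522047 -1616868/17522047 151525664/17522047]
step 2: x̄ = F·x = [-4943157/922213, -122812727/17522047, 67066137/17522047]
step 2: P̄ = F·P·Fᵀ + Q = [18942622/922213 22747516/922213 -20692936/922213; 22747516/922213 864041616/17522047 -370093868/17522047; -20692936/922213 -370093868/17522047 620659437/17522047]
step 2: y = z − H·x̄ = [471689963/17522047, 167188620/17522047]
step 2: S = H·P̄·Hᵀ + R = [11282446698/17522047 3433745117/17522047; 3433745117/17522047 1217541269/17522047]
step 2: K = P̄·Hᵀ·S⁻¹ = [34613937510/111073719959 -61224150212/111073719959; 32969834204/111073719959 -8491720500/111073719959; -60716281480/111073719959 158224697275/111073719959]
step 2: x' = x̄ + K·y = [-247743666681/111073719959, 27996409197/111073719959, 300386909269/111073719959]
step 2: P' = (I − K·H)·P̄ = [468792539074/111073719959 -121251213060/111073719959 -469989626438/111073719959; -121251213060/111073719959 118572078336/111073719959 -14304306276/111073719959; -469989626438/111073719959 -14304306276/111073719959 800743327264/111073719959]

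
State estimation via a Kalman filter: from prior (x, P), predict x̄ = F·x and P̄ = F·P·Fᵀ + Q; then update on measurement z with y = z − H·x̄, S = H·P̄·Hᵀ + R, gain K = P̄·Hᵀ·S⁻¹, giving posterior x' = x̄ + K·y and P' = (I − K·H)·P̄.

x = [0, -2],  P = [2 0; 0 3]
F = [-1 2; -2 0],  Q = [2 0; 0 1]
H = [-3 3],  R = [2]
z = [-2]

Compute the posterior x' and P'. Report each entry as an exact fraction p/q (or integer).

x' = [-116/155, -42/31]
P' = [1184/155 232/31; 232/31 234/31]

x̄ = F·x = [-4, 0]
P̄ = F·P·Fᵀ + Q = [16 4; 4 9]
y = z − H·x̄ = [-14]
S = H·P̄·Hᵀ + R = [155]
K = P̄·Hᵀ·S⁻¹ = [-36/155; 3/31]
x' = x̄ + K·y = [-116/155, -42/31]
P' = (I − K·H)·P̄ = [1184/155 232/31; 232/31 234/31]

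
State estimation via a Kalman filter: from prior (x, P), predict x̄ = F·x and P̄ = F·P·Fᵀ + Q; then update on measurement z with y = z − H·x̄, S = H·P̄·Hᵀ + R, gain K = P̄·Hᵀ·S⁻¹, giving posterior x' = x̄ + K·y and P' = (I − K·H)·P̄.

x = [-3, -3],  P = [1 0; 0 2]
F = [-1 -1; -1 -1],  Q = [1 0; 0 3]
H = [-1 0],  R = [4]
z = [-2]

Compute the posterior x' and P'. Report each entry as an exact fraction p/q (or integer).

x' = [4, 9/2]
P' = [2 3/2; 3/2 39/8]

x̄ = F·x = [6, 6]
P̄ = F·P·Fᵀ + Q = [4 3; 3 6]
y = z − H·x̄ = [4]
S = H·P̄·Hᵀ + R = [8]
K = P̄·Hᵀ·S⁻¹ = [-1/2; -3/8]
x' = x̄ + K·y = [4, 9/2]
P' = (I − K·H)·P̄ = [2 3/2; 3/2 39/8]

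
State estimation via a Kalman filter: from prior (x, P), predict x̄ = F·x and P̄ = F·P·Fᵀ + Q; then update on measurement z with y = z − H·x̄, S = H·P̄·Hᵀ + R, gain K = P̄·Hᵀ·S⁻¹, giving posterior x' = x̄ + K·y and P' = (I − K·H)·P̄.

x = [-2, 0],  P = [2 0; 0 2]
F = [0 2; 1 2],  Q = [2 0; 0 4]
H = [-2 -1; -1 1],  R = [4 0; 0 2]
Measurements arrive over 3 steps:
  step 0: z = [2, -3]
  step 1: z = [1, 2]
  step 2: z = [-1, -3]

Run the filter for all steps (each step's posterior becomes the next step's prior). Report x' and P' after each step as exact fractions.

step 0: x̄ = F·x = [0, -2]
step 0: P̄ = F·P·Fᵀ + Q = [10 8; 8 14]
step 0: y = z − H·x̄ = [0, -1]
step 0: S = H·P̄·Hᵀ + R = [90 -2; -2 10]
step 0: K = P̄·Hᵀ·S⁻¹ = [-71/224 -59/224; -9/28 15/28]
step 0: x' = x̄ + K·y = [59/224, -71/28]
step 0: P' = (I − K·H)·P̄ = [67/112 1/14; 1/14 8/7]
step 1: x̄ = F·x = [-71/14, -1077/224]
step 1: P̄ = F·P·Fᵀ + Q = [46/7 33/7; 33/7 1059/112]
step 1: y = z − H·x̄ = [-3125/224, 389/224]
step 1: S = H·P̄·Hᵀ + R = [6563/112 -115/112; -115/112 963/112]
step 1: K = P̄·Hᵀ·S⁻¹ = [-8705/28156 -7121/28156; -2205/7039 3618/7039]
step 1: x' = x̄ + K·y = [-33715/28156, 3201/7039]
step 1: P' = (I − K·H)·P̄ = [8177/14078 528/7039; 528/7039 7764/7039]
step 2: x̄ = F·x = [6402/7039, -8107/28156]
step 2: P̄ = F·P·Fᵀ + Q = [45134/7039 32112/7039; 32112/7039 130825/14078]
step 2: y = z − H·x̄ = [14953/28156, -50753/28156]
step 2: S = H·P̄·Hᵀ + R = [805105/14078 -14513/14078; -14513/14078 120801/14078]
step 2: K = P̄·Hᵀ·S⁻¹ = [-1063547/3446756 -870875/3446756; -269515/861689 442694/861689]
step 2: x' = x̄ + K·y = [2069911/1723378, -1189225/861689]
step 2: P' = (I − K·H)·P̄ = [999323/1723378 64224/861689; 64224/861689 949612/861689]

step 0: x' = [59/224, -71/28], P' = [67/112 1/14; 1/14 8/7]
step 1: x' = [-33715/28156, 3201/7039], P' = [8177/14078 528/7039; 528/7039 7764/7039]
step 2: x' = [2069911/1723378, -1189225/861689], P' = [999323/1723378 64224/861689; 64224/861689 949612/861689]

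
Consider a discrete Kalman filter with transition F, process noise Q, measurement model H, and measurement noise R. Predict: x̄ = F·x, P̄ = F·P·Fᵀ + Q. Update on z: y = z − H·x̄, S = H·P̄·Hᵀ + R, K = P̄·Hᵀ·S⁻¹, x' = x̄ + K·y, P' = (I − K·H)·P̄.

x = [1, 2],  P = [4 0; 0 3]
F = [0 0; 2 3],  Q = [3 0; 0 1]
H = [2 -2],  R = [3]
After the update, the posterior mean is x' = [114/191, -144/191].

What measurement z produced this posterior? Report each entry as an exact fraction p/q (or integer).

x̄ = F·x = [0, 8]
P̄ = F·P·Fᵀ + Q = [3 0; 0 44]
S = H·P̄·Hᵀ + R = [191]
K = P̄·Hᵀ·S⁻¹ = [6/191; -88/191]
x' − x̄ = [114/191, -1672/191] = K·y
y = (KᵀK)⁻¹·Kᵀ·(x' − x̄) = [19]
z = y + H·x̄ = [19] + [-16] = [3]

z = [3]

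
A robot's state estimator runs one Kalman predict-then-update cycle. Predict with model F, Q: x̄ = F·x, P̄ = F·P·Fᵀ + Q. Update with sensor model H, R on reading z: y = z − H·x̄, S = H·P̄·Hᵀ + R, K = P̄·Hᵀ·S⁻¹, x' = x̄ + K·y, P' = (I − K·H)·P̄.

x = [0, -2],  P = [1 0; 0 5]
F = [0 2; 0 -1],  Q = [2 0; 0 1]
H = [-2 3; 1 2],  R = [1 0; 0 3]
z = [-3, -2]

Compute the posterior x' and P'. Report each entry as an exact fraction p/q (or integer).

x' = [590/2363, -1920/2363]
P' = [1058/2363 482/2363; 482/2363 434/2363]

x̄ = F·x = [-4, 2]
P̄ = F·P·Fᵀ + Q = [22 -10; -10 6]
y = z − H·x̄ = [-17, -2]
S = H·P̄·Hᵀ + R = [263 2; 2 9]
K = P̄·Hᵀ·S⁻¹ = [-670/2363 674/2363; 338/2363 450/2363]
x' = x̄ + K·y = [590/2363, -1920/2363]
P' = (I − K·H)·P̄ = [1058/2363 482/2363; 482/2363 434/2363]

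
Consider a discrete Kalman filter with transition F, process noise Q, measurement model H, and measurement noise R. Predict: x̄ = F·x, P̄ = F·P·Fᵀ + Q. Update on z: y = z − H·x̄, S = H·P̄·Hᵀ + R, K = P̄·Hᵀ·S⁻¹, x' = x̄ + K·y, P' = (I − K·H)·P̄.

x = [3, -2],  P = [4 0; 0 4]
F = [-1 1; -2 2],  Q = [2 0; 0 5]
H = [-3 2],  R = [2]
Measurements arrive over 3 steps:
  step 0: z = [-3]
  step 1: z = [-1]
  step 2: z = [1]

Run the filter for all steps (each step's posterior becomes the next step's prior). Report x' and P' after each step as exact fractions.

step 0: x' = [-59/12, -107/12], P' = [119/12 179/12; 179/12 275/12]
step 1: x' = [-181/43, -296/43], P' = [206/43 306/43; 306/43 475/43]
step 2: x' = [-5479/1789, -7482/1789], P' = [5618/1789 8238/1789; 8238/1789 12925/1789]

step 0: x̄ = F·x = [-5, -10]
step 0: P̄ = F·P·Fᵀ + Q = [10 16; 16 37]
step 0: y = z − H·x̄ = [2]
step 0: S = H·P̄·Hᵀ + R = [48]
step 0: K = P̄·Hᵀ·S⁻¹ = [1/24; 13/24]
step 0: x' = x̄ + K·y = [-59/12, -107/12]
step 0: P' = (I − K·H)·P̄ = [119/12 179/12; 179/12 275/12]
step 1: x̄ = F·x = [-4, -8]
step 1: P̄ = F·P·Fᵀ + Q = [5 6; 6 17]
step 1: y = z − H·x̄ = [3]
step 1: S = H·P̄·Hᵀ + R = [43]
step 1: K = P̄·Hᵀ·S⁻¹ = [-3/43; 16/43]
step 1: x' = x̄ + K·y = [-181/43, -296/43]
step 1: P' = (I − K·H)·P̄ = [206/43 306/43; 306/43 475/43]
step 2: x̄ = F·x = [-115/43, -230/43]
step 2: P̄ = F·P·Fᵀ + Q = [155/43 138/43; 138/43 491/43]
step 2: y = z − H·x̄ = [158/43]
step 2: S = H·P̄·Hᵀ + R = [1789/43]
step 2: K = P̄·Hᵀ·S⁻¹ = [-189/1789; 568/1789]
step 2: x' = x̄ + K·y = [-5479/1789, -7482/1789]
step 2: P' = (I − K·H)·P̄ = [5618/1789 8238/1789; 8238/1789 12925/1789]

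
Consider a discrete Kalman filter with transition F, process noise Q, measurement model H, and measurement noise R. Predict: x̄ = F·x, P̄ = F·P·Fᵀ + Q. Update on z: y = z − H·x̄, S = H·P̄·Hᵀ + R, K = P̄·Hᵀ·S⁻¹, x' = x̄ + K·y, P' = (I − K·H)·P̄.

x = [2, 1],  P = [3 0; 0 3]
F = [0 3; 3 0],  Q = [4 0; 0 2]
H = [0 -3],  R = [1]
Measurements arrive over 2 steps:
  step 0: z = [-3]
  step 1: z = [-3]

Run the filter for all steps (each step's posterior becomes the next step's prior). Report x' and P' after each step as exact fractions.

step 0: x̄ = F·x = [3, 6]
step 0: P̄ = F·P·Fᵀ + Q = [31 0; 0 29]
step 0: y = z − H·x̄ = [15]
step 0: S = H·P̄·Hᵀ + R = [262]
step 0: K = P̄·Hᵀ·S⁻¹ = [0; -87/262]
step 0: x' = x̄ + K·y = [3, 267/262]
step 0: P' = (I − K·H)·P̄ = [31 0; 0 29/262]
step 1: x̄ = F·x = [801/262, 9]
step 1: P̄ = F·P·Fᵀ + Q = [1309/262 0; 0 281]
step 1: y = z − H·x̄ = [24]
step 1: S = H·P̄·Hᵀ + R = [2530]
step 1: K = P̄·Hᵀ·S⁻¹ = [0; -843/2530]
step 1: x' = x̄ + K·y = [801/262, 1269/1265]
step 1: P' = (I − K·H)·P̄ = [1309/262 0; 0 281/2530]

step 0: x' = [3, 267/262], P' = [31 0; 0 29/262]
step 1: x' = [801/262, 1269/1265], P' = [1309/262 0; 0 281/2530]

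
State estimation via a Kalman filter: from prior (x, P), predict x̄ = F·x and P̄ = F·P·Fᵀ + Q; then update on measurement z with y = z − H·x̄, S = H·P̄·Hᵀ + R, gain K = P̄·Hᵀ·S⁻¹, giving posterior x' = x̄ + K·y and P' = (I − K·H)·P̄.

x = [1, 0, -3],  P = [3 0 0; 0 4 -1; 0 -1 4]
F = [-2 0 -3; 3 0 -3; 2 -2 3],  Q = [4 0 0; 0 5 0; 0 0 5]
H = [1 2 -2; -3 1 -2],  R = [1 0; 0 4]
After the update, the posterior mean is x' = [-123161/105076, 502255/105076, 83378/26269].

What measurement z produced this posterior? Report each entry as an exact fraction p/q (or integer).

x̄ = F·x = [7, 12, -7]
P̄ = F·P·Fᵀ + Q = [52 18 -54; 18 68 -24; -54 -24 81]
S = H·P̄·Hᵀ + R = [1129 142; 142 204]
K = P̄·Hᵀ·S⁻¹ = [11061/52538 -30851/105076; 8101/52538 20657/105076; -6306/26269 1299/26269]
x' − x̄ = [-858693/105076, -758657/105076, 267261/26269] = K·y
y = (KᵀK)⁻¹·Kᵀ·(x' − x̄) = [-43, -3]
z = y + H·x̄ = [-43, -3] + [45, 5] = [2, 2]

z = [2, 2]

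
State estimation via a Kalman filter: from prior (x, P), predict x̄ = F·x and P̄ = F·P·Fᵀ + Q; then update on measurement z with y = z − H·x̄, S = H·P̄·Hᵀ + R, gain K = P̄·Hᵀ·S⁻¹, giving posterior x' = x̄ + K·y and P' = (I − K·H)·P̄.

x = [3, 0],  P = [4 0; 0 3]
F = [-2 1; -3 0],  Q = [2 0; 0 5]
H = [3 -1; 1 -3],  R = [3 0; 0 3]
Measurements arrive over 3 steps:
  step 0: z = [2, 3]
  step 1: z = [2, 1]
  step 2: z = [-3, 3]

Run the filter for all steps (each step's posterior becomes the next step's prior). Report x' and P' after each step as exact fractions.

step 0: x̄ = F·x = [-6, -9]
step 0: P̄ = F·P·Fᵀ + Q = [21 24; 24 41]
step 0: y = z − H·x̄ = [11, -18]
step 0: S = H·P̄·Hᵀ + R = [89 -54; -54 249]
step 0: K = P̄·Hᵀ·S⁻¹ = [2319/6415 -811/6415; 791/6415 -2379/6415]
step 0: x' = x̄ + K·y = [1617/6415, -6212/6415]
step 0: P' = (I − K·H)·P̄ = [2913/6415 1782/6415; 1782/6415 2973/6415]
step 1: x̄ = F·x = [-9446/6415, -4851/6415]
step 1: P̄ = F·P·Fᵀ + Q = [20327/6415 12132/6415; 12132/6415 58292/6415]
step 1: y = z − H·x̄ = [36317/6415, 1308/6415]
step 1: S = H·P̄·Hᵀ + R = [187688/6415 114537/6415; 114537/6415 491408/6415]
step 1: K = P̄·Hᵀ·S⁻¹ = [4028883/12332449 -1342319/12332449; 1228424/12332449 -4370568/12332449]
step 1: x' = x̄ + K·y = [4375507/12332449, -3262469/12332449]
step 1: P' = (I − K·H)·P̄ = [5035863/12332449 3020940/12332449; 3020940/12332449 5377548/12332449]
step 2: x̄ = F·x = [-12013483/12332449, -13126521/12332449]
step 2: P̄ = F·P·Fᵀ + Q = [38102138/12332449 21152358/12332449; 21152358/12332449 106985012/12332449]
step 2: y = z − H·x̄ = [-14083419/12332449, 9631267/12332449]
step 2: S = H·P̄·Hᵀ + R = [359987453/12332449 223737870/12332449; 223737870/12332449 911050445/12332449]
step 2: K = P̄·Hᵀ·S⁻¹ = [1468336152/4506940913 -2430137672/22534704565; 444697810/4506940913 -7961626626/22534704565]
step 2: x' = x̄ + K·y = [-32233789191/22534704565, -32742657393/22534704565]
step 2: P' = (I − K·H)·P̄ = [9170692482/22534704565 5487035166/22534704565; 5487035166/22534704565 9790638348/22534704565]

step 0: x' = [1617/6415, -6212/6415], P' = [2913/6415 1782/6415; 1782/6415 2973/6415]
step 1: x' = [4375507/12332449, -3262469/12332449], P' = [5035863/12332449 3020940/12332449; 3020940/12332449 5377548/12332449]
step 2: x' = [-32233789191/22534704565, -32742657393/22534704565], P' = [9170692482/22534704565 5487035166/22534704565; 5487035166/22534704565 9790638348/22534704565]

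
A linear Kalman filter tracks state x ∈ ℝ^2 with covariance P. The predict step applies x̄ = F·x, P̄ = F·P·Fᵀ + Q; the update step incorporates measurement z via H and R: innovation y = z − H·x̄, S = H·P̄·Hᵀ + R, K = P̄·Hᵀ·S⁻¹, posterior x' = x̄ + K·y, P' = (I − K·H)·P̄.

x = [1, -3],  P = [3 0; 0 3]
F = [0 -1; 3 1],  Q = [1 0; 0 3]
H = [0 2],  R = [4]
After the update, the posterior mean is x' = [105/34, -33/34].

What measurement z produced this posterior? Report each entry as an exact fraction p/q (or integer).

x̄ = F·x = [3, 0]
P̄ = F·P·Fᵀ + Q = [4 -3; -3 33]
S = H·P̄·Hᵀ + R = [136]
K = P̄·Hᵀ·S⁻¹ = [-3/68; 33/68]
x' − x̄ = [3/34, -33/34] = K·y
y = (KᵀK)⁻¹·Kᵀ·(x' − x̄) = [-2]
z = y + H·x̄ = [-2] + [0] = [-2]

z = [-2]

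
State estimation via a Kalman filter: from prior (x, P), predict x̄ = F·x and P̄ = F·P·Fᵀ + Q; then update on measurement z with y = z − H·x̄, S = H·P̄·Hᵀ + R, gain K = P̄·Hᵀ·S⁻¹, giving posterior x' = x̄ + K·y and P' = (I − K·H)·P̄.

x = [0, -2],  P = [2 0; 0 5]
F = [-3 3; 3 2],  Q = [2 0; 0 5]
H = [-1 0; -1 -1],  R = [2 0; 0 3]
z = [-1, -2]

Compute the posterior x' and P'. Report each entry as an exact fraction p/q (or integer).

x̄ = F·x = [-6, -4]
P̄ = F·P·Fᵀ + Q = [65 12; 12 43]
y = z − H·x̄ = [-7, -12]
S = H·P̄·Hᵀ + R = [67 77; 77 135]
K = P̄·Hᵀ·S⁻¹ = [-1423/1558 -77/1558; 2615/3116 -2761/3116]
x' = x̄ + K·y = [1537/1558, 2363/3116]
P' = (I − K·H)·P̄ = [1423/779 -2615/1558; -2615/1558 13513/3116]

x' = [1537/1558, 2363/3116]
P' = [1423/779 -2615/1558; -2615/1558 13513/3116]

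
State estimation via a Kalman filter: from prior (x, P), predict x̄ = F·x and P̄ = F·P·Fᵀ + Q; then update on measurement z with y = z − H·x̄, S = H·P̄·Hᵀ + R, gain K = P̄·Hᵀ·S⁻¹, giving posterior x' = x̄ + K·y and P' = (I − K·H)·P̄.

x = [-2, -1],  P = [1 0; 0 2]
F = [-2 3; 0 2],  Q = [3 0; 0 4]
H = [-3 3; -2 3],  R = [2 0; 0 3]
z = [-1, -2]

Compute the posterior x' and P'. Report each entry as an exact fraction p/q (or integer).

x' = [-2023/1889, -2698/1889]
P' = [7170/1889 6156/1889; 6156/1889 5532/1889]

x̄ = F·x = [1, -2]
P̄ = F·P·Fᵀ + Q = [25 12; 12 12]
y = z − H·x̄ = [8, 6]
S = H·P̄·Hᵀ + R = [119 78; 78 67]
K = P̄·Hᵀ·S⁻¹ = [-1521/1889 1376/1889; -936/1889 1428/1889]
x' = x̄ + K·y = [-2023/1889, -2698/1889]
P' = (I − K·H)·P̄ = [7170/1889 6156/1889; 6156/1889 5532/1889]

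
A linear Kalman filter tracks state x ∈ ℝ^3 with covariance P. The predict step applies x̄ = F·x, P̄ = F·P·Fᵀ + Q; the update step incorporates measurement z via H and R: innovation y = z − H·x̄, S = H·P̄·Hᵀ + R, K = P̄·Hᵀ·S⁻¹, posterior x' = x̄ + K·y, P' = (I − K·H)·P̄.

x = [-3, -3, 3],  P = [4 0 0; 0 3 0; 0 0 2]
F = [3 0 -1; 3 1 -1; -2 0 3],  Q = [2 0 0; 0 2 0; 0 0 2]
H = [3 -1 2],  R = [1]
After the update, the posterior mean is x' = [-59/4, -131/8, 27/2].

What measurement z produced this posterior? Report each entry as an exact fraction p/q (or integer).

z = [-1]

x̄ = F·x = [-12, -15, 15]
P̄ = F·P·Fᵀ + Q = [40 38 -30; 38 43 -30; -30 -30 36]
S = H·P̄·Hᵀ + R = [80]
K = P̄·Hᵀ·S⁻¹ = [11/40; 11/80; 3/20]
x' − x̄ = [-11/4, -11/8, -3/2] = K·y
y = (KᵀK)⁻¹·Kᵀ·(x' − x̄) = [-10]
z = y + H·x̄ = [-10] + [9] = [-1]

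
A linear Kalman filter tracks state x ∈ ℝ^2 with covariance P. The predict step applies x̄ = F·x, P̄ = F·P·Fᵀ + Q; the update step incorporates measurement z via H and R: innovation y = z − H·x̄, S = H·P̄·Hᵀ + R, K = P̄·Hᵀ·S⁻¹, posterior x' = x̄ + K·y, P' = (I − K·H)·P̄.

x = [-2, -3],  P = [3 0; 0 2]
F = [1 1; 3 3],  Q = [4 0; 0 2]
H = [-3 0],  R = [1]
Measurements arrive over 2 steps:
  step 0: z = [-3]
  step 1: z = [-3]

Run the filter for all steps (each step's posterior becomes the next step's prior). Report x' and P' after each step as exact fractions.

step 0: x̄ = F·x = [-5, -15]
step 0: P̄ = F·P·Fᵀ + Q = [9 15; 15 47]
step 0: y = z − H·x̄ = [-18]
step 0: S = H·P̄·Hᵀ + R = [82]
step 0: K = P̄·Hᵀ·S⁻¹ = [-27/82; -45/82]
step 0: x' = x̄ + K·y = [38/41, -210/41]
step 0: P' = (I − K·H)·P̄ = [9/82 15/82; 15/82 1829/82]
step 1: x̄ = F·x = [-172/41, -516/41]
step 1: P̄ = F·P·Fᵀ + Q = [1098/41 2802/41; 2802/41 8488/41]
step 1: y = z − H·x̄ = [-639/41]
step 1: S = H·P̄·Hᵀ + R = [9923/41]
step 1: K = P̄·Hᵀ·S⁻¹ = [-3294/9923; -8406/9923]
step 1: x' = x̄ + K·y = [9710/9923, 6126/9923]
step 1: P' = (I − K·H)·P̄ = [1098/9923 2802/9923; 2802/9923 330868/9923]

step 0: x' = [38/41, -210/41], P' = [9/82 15/82; 15/82 1829/82]
step 1: x' = [9710/9923, 6126/9923], P' = [1098/9923 2802/9923; 2802/9923 330868/9923]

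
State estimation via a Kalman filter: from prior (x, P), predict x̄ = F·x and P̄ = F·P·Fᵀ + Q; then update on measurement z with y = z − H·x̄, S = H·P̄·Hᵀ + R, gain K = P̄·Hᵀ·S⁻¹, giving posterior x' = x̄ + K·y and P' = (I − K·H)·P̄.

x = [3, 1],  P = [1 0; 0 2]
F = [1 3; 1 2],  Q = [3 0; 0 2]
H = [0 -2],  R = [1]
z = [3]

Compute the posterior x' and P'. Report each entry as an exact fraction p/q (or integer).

x' = [-68/45, -61/45]
P' = [314/45 13/45; 13/45 11/45]

x̄ = F·x = [6, 5]
P̄ = F·P·Fᵀ + Q = [22 13; 13 11]
y = z − H·x̄ = [13]
S = H·P̄·Hᵀ + R = [45]
K = P̄·Hᵀ·S⁻¹ = [-26/45; -22/45]
x' = x̄ + K·y = [-68/45, -61/45]
P' = (I − K·H)·P̄ = [314/45 13/45; 13/45 11/45]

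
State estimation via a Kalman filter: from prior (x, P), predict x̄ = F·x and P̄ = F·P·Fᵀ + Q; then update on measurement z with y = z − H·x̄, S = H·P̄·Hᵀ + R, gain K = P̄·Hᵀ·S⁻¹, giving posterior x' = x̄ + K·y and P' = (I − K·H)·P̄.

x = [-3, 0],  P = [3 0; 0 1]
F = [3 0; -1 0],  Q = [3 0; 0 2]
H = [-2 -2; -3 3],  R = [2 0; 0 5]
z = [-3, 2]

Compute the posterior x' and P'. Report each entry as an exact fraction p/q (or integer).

x̄ = F·x = [-9, 3]
P̄ = F·P·Fᵀ + Q = [30 -9; -9 5]
y = z − H·x̄ = [-15, -34]
S = H·P̄·Hᵀ + R = [70 150; 150 482]
K = P̄·Hᵀ·S⁻¹ = [-1347/5620 -189/1124; -611/2810 87/562]
x' = x̄ + K·y = [351/1124, 561/562]
P' = (I − K·H)·P̄ = [1461/5620 -57/2810; -57/2810 334/1405]

x' = [351/1124, 561/562]
P' = [1461/5620 -57/2810; -57/2810 334/1405]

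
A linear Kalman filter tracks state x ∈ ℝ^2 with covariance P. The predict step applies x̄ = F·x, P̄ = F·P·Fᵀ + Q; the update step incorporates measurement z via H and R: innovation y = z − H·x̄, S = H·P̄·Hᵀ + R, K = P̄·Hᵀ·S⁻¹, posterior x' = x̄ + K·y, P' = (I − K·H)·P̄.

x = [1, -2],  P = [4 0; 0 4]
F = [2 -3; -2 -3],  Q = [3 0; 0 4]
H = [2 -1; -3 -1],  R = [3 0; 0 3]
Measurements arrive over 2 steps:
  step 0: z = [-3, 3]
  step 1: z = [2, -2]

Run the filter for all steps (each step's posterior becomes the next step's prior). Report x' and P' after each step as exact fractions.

step 0: x' = [-16155/13922, 20286/34805], P' = [3315/13922 -786/6961; -786/6961 52512/34805]
step 1: x' = [18447012/29286173, 8068611/29286173], P' = [13455531/58572346 -2211696/29286173; -2211696/29286173 38218206/29286173]

step 0: x̄ = F·x = [8, 4]
step 0: P̄ = F·P·Fᵀ + Q = [55 20; 20 56]
step 0: y = z − H·x̄ = [-15, 31]
step 0: S = H·P̄·Hᵀ + R = [199 -254; -254 674]
step 0: K = P̄·Hᵀ·S⁻¹ = [1367/6961 -2791/13922; -20124/34805 -13574/34805]
step 0: x' = x̄ + K·y = [-16155/13922, 20286/34805]
step 0: P' = (I − K·H)·P̄ = [3315/13922 -786/6961; -786/6961 52512/34805]
step 1: x̄ = F·x = [-141633/34805, 19917/34805]
step 1: P̄ = F·P·Fᵀ + Q = [657333/34805 439458/34805; 439458/34805 597818/34805]
step 1: y = z − H·x̄ = [372793/34805, -474592/34805]
step 1: S = H·P̄·Hᵀ + R = [1573733/34805 -2906722/34805; -2906722/34805 9254978/34805]
step 1: K = P̄·Hᵀ·S⁻¹ = [5222409/29286173 -1711581/8367478; -14213866/29286173 -1503958/4183739]
step 1: x' = x̄ + K·y = [18447012/29286173, 8068611/29286173]
step 1: P' = (I − K·H)·P̄ = [13455531/58572346 -2211696/29286173; -2211696/29286173 38218206/29286173]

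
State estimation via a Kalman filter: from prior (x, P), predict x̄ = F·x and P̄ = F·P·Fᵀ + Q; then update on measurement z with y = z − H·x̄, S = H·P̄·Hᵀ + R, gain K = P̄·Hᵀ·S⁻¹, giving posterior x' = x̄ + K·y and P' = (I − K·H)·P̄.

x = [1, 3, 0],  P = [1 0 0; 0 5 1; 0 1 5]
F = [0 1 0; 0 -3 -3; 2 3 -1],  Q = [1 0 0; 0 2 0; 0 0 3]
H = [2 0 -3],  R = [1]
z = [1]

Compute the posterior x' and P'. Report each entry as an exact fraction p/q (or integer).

x̄ = F·x = [3, -9, 11]
P̄ = F·P·Fᵀ + Q = [6 -18 14; -18 110 -36; 14 -36 51]
y = z − H·x̄ = [28]
S = H·P̄·Hᵀ + R = [316]
K = P̄·Hᵀ·S⁻¹ = [-15/158; 18/79; -125/316]
x' = x̄ + K·y = [27/79, -207/79, -6/79]
P' = (I − K·H)·P̄ = [249/79 -882/79 337/158; -882/79 7394/79 -594/79; 337/158 -594/79 491/316]

x' = [27/79, -207/79, -6/79]
P' = [249/79 -882/79 337/158; -882/79 7394/79 -594/79; 337/158 -594/79 491/316]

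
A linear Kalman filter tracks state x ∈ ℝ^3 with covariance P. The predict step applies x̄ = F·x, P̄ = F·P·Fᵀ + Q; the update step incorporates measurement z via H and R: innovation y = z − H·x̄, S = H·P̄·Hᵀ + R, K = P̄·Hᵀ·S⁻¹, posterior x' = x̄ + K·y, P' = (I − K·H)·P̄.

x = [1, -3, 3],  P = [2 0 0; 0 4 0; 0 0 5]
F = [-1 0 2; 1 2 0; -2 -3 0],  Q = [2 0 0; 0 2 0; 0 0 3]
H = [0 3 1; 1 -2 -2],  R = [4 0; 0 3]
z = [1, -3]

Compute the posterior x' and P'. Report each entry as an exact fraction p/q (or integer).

x' = [1077/355, -4893/3905, 228/55]
P' = [6148/355 -1502/355 62/5; -1502/355 8408/3905 -248/55; 62/5 -248/55 628/55]

x̄ = F·x = [5, -5, 7]
P̄ = F·P·Fᵀ + Q = [24 -2 4; -2 20 -28; 4 -28 47]
y = z − H·x̄ = [9, -4]
S = H·P̄·Hᵀ + R = [63 8; 8 63]
K = P̄·Hᵀ·S⁻¹ = [-26/355 116/355; 1904/3905 626/3905; -29/55 -26/55]
x' = x̄ + K·y = [1077/355, -4893/3905, 228/55]
P' = (I − K·H)·P̄ = [6148/355 -1502/355 62/5; -1502/355 8408/3905 -248/55; 62/5 -248/55 628/55]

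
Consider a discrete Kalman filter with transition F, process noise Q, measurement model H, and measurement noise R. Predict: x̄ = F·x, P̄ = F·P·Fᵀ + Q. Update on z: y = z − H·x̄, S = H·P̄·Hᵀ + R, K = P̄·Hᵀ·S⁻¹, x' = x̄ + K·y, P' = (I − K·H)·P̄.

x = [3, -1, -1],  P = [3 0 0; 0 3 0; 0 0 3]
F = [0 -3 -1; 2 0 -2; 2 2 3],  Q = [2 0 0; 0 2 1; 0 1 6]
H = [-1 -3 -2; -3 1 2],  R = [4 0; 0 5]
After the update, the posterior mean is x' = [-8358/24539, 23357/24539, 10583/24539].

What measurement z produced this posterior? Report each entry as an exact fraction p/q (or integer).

x̄ = F·x = [4, 8, 1]
P̄ = F·P·Fᵀ + Q = [32 6 -27; 6 26 -5; -27 -5 57]
S = H·P̄·Hᵀ + R = [366 -230; -230 815]
K = P̄·Hᵀ·S⁻¹ = [-2986/24539 -25892/122695; -6077/24539 -8876/122695; -1498/24539 5298/24539]
x' − x̄ = [-106514/24539, -172955/24539, -13956/24539] = K·y
y = (KᵀK)⁻¹·Kᵀ·(x' − x̄) = [27, 5]
z = y + H·x̄ = [27, 5] + [-30, -2] = [-3, 3]

z = [-3, 3]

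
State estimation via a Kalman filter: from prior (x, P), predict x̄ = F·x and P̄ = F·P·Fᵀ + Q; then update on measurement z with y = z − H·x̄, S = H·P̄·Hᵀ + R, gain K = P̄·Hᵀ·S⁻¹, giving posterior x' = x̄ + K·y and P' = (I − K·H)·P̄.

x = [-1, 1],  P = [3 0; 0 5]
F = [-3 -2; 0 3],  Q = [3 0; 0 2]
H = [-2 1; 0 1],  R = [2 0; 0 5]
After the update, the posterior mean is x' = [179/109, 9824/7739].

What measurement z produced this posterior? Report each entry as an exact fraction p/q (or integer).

z = [-2, 1]

x̄ = F·x = [1, 3]
P̄ = F·P·Fᵀ + Q = [50 -30; -30 47]
S = H·P̄·Hᵀ + R = [369 107; 107 52]
K = P̄·Hᵀ·S⁻¹ = [-50/109 40/109; 535/7739 5894/7739]
x' − x̄ = [70/109, -13393/7739] = K·y
y = (KᵀK)⁻¹·Kᵀ·(x' − x̄) = [-3, -2]
z = y + H·x̄ = [-3, -2] + [1, 3] = [-2, 1]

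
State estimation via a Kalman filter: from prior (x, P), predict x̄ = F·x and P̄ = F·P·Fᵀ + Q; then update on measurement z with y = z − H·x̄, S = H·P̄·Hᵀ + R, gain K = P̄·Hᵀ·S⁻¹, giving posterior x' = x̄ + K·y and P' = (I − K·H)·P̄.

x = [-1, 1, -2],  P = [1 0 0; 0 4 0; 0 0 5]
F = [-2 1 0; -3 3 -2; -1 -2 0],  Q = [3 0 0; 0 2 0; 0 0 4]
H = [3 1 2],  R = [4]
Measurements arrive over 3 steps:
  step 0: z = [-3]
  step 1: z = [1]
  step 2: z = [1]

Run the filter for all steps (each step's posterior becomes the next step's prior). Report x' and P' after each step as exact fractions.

step 0: x̄ = F·x = [3, 10, -1]
step 0: P̄ = F·P·Fᵀ + Q = [11 18 -6; 18 67 -21; -6 -21 21]
step 0: y = z − H·x̄ = [-20]
step 0: S = H·P̄·Hᵀ + R = [206]
step 0: K = P̄·Hᵀ·S⁻¹ = [39/206; 79/206; 3/206]
step 0: x' = x̄ + K·y = [-81/103, 240/103, -133/103]
step 0: P' = (I − K·H)·P̄ = [745/206 627/206 -1353/206; 627/206 7561/206 -4563/206; -1353/206 -4563/206 4317/206]
step 1: x̄ = F·x = [402/103, 1229/103, -399/103]
step 1: P̄ = F·P·Fᵀ + Q = [8651/206 12612/103 -11751/206; 12612/103 59834/103 -31104/103; -11751/206 -31104/103 34321/206]
step 1: y = z − H·x̄ = [-1534/103]
step 1: S = H·P̄·Hᵀ + R = [97135/206]
step 1: K = P̄·Hᵀ·S⁻¹ = [5535/19427; 70924/97135; -28819/97135]
step 1: x' = x̄ + K·y = [-6612/19427, 102733/97135, 52927/97135]
step 1: P' = (I − K·H)·P̄ = [72242/19427 473118/19427 -333852/19427; 473118/19427 32008434/97135 -19410754/97135; -333852/19427 -19410754/97135 12151629/97135]
step 2: x̄ = F·x = [168853/97135, 60305/19427, -172406/97135]
step 2: P̄ = F·P·Fᵀ + Q = [24282319/97135 21809344/19427 -56197678/97135; 21809344/19427 102088978/19427 -52970348/19427; -56197678/97135 -52970348/19427 138245846/97135]
step 2: y = z − H·x̄ = [-366137/97135]
step 2: S = H·P̄·Hᵀ + R = [202858909/97135]
step 2: K = P̄·Hᵀ·S⁻¹ = [69498321/202858909; 307881570/202858909; -14268462/18441719]
step 2: x' = x̄ + K·y = [90672040/202858909, -530805599/202858909, 21050588/18441719]
step 2: P' = (I − K·H)·P̄ = [986957518/202858909 7451963426/202858909 -460674668/18441719; 7451963426/202858909 90155271986/202858909 -5058165272/18441719; -460674668/18441719 -5058165272/18441719 3191557714/18441719]

step 0: x' = [-81/103, 240/103, -133/103], P' = [745/206 627/206 -1353/206; 627/206 7561/206 -4563/206; -1353/206 -4563/206 4317/206]
step 1: x' = [-6612/19427, 102733/97135, 52927/97135], P' = [72242/19427 473118/19427 -333852/19427; 473118/19427 32008434/97135 -19410754/97135; -333852/19427 -19410754/97135 12151629/97135]
step 2: x' = [90672040/202858909, -530805599/202858909, 21050588/18441719], P' = [986957518/202858909 7451963426/202858909 -460674668/18441719; 7451963426/202858909 90155271986/202858909 -5058165272/18441719; -460674668/18441719 -5058165272/18441719 3191557714/18441719]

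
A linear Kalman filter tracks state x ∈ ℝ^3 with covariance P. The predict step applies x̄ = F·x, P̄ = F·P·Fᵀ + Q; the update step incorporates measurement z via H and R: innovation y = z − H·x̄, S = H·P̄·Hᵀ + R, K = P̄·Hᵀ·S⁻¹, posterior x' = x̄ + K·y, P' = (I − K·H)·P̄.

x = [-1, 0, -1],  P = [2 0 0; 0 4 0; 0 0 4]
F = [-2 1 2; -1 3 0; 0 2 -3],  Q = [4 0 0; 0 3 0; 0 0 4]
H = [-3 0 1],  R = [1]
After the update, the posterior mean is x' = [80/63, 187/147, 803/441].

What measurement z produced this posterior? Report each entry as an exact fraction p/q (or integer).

z = [-2]

x̄ = F·x = [0, 1, 3]
P̄ = F·P·Fᵀ + Q = [32 16 -16; 16 41 24; -16 24 56]
S = H·P̄·Hᵀ + R = [441]
K = P̄·Hᵀ·S⁻¹ = [-16/63; -8/147; 104/441]
x' − x̄ = [80/63, 40/147, -520/441] = K·y
y = (KᵀK)⁻¹·Kᵀ·(x' − x̄) = [-5]
z = y + H·x̄ = [-5] + [3] = [-2]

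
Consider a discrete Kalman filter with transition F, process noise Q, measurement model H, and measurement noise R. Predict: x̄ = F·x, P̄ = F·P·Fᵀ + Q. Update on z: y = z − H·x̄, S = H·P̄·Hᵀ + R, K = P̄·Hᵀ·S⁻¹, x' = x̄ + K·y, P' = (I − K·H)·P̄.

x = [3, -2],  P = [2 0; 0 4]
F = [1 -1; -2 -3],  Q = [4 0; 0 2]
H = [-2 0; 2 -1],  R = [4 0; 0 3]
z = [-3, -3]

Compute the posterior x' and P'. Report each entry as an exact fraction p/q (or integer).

x̄ = F·x = [5, 0]
P̄ = F·P·Fᵀ + Q = [10 8; 8 46]
y = z − H·x̄ = [7, -13]
S = H·P̄·Hᵀ + R = [44 -24; -24 57]
K = P̄·Hᵀ·S⁻¹ = [-71/161 4/161; -136/161 -142/161]
x' = x̄ + K·y = [256/161, 894/161]
P' = (I − K·H)·P̄ = [142/161 272/161; 272/161 970/161]

x' = [256/161, 894/161]
P' = [142/161 272/161; 272/161 970/161]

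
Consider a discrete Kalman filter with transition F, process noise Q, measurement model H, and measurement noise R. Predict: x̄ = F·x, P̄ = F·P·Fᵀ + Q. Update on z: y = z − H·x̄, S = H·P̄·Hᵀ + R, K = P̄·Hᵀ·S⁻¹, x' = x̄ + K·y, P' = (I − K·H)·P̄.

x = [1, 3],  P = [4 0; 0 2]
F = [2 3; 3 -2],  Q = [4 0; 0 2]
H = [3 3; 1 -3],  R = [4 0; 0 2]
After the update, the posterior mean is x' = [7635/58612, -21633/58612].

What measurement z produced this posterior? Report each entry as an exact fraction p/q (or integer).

z = [-1, 1]

x̄ = F·x = [11, -3]
P̄ = F·P·Fᵀ + Q = [38 12; 12 46]
S = H·P̄·Hᵀ + R = [976 -372; -372 382]
K = P̄·Hᵀ·S⁻¹ = [14511/58612 7219/29306; 4899/58612 -7281/29306]
x' − x̄ = [-637097/58612, 154203/58612] = K·y
y = (KᵀK)⁻¹·Kᵀ·(x' − x̄) = [-25, -19]
z = y + H·x̄ = [-25, -19] + [24, 20] = [-1, 1]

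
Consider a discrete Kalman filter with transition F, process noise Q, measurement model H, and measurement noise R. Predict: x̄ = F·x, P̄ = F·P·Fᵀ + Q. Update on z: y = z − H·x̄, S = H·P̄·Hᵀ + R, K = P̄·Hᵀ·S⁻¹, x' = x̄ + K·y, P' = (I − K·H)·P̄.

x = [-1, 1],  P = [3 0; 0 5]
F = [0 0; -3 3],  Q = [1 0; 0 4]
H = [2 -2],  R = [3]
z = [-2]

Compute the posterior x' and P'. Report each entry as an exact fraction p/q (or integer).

x' = [20/311, 346/311]
P' = [307/311 304/311; 304/311 532/311]

x̄ = F·x = [0, 6]
P̄ = F·P·Fᵀ + Q = [1 0; 0 76]
y = z − H·x̄ = [10]
S = H·P̄·Hᵀ + R = [311]
K = P̄·Hᵀ·S⁻¹ = [2/311; -152/311]
x' = x̄ + K·y = [20/311, 346/311]
P' = (I − K·H)·P̄ = [307/311 304/311; 304/311 532/311]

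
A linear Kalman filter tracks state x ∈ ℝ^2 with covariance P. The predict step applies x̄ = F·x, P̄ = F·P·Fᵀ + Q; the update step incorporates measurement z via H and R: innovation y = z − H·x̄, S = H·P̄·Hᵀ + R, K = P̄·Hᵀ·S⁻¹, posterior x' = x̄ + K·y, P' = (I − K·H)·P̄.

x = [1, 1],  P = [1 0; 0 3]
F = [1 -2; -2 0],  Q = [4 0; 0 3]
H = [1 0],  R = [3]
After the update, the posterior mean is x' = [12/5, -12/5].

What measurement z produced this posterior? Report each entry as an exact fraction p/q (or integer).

x̄ = F·x = [-1, -2]
P̄ = F·P·Fᵀ + Q = [17 -2; -2 7]
S = H·P̄·Hᵀ + R = [20]
K = P̄·Hᵀ·S⁻¹ = [17/20; -1/10]
x' − x̄ = [17/5, -2/5] = K·y
y = (KᵀK)⁻¹·Kᵀ·(x' − x̄) = [4]
z = y + H·x̄ = [4] + [-1] = [3]

z = [3]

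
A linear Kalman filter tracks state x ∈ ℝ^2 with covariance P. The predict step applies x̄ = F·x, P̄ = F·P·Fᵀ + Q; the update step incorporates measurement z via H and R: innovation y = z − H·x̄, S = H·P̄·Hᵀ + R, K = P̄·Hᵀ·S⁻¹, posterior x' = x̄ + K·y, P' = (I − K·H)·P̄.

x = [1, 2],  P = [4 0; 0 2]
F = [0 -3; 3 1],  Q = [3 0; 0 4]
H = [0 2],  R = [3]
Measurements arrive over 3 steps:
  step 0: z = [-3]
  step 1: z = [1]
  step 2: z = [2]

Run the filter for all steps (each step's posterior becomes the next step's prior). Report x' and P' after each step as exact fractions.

step 0: x' = [-290/57, -79/57], P' = [383/19 -2/19; -2/19 14/19]
step 1: x' = [57217/14157, 6101/14157], P' = [15137/1573 -8/1573; -8/1573 1175/1573]
step 2: x' = [-1768139/1737981, 1901576/1737981], P' = [1867458/193109 -3453/193109; -3453/193109 143652/193109]

step 0: x̄ = F·x = [-6, 5]
step 0: P̄ = F·P·Fᵀ + Q = [21 -6; -6 42]
step 0: y = z − H·x̄ = [-13]
step 0: S = H·P̄·Hᵀ + R = [171]
step 0: K = P̄·Hᵀ·S⁻¹ = [-4/57; 28/57]
step 0: x' = x̄ + K·y = [-290/57, -79/57]
step 0: P' = (I − K·H)·P̄ = [383/19 -2/19; -2/19 14/19]
step 1: x̄ = F·x = [79/19, -949/57]
step 1: P̄ = F·P·Fᵀ + Q = [183/19 -24/19; -24/19 3525/19]
step 1: y = z − H·x̄ = [1955/57]
step 1: S = H·P̄·Hᵀ + R = [14157/19]
step 1: K = P̄·Hᵀ·S⁻¹ = [-16/4719; 2350/4719]
step 1: x' = x̄ + K·y = [57217/14157, 6101/14157]
step 1: P' = (I − K·H)·P̄ = [15137/1573 -8/1573; -8/1573 1175/1573]
step 2: x̄ = F·x = [-6101/4719, 177752/14157]
step 2: P̄ = F·P·Fᵀ + Q = [15294/1573 -3453/1573; -3453/1573 143652/1573]
step 2: y = z − H·x̄ = [-327190/14157]
step 2: S = H·P̄·Hᵀ + R = [579327/1573]
step 2: K = P̄·Hᵀ·S⁻¹ = [-2302/193109; 95768/193109]
step 2: x' = x̄ + K·y = [-1768139/1737981, 1901576/1737981]
step 2: P' = (I − K·H)·P̄ = [1867458/193109 -3453/193109; -3453/193109 143652/193109]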